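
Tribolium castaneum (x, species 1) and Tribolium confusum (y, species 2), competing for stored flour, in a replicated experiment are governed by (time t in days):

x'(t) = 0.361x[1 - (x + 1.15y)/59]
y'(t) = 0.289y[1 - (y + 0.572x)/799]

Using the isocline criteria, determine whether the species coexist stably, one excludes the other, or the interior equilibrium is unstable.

Compare the nullcline intercepts: K1/α12 = 59/1.15 = 51.3 < K2 = 799; K2/α21 = 799/0.572 = 1400 > K1 = 59.
Since the inequalities point opposite ways, species 2 can invade but species 1 cannot.

species 2 excludes species 1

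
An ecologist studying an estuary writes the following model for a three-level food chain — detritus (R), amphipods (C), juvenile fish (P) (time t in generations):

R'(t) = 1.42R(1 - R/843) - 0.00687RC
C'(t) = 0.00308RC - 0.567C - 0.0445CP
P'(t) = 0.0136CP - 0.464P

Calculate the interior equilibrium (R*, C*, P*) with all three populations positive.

R* ≈ 704, C* ≈ 34.1, P* ≈ 36

From dP/dt = 0: 0.0136C* = 0.464, so C* = 34.1.
From dR/dt = 0: 1.42(1 - R*/843) = 0.00687·34.1, giving R* = 843·(1 - 0.165) = 704.
From dC/dt = 0: 0.00308·704 - 0.567 = 0.0445P*, so P* = 1.6/0.0445 = 36.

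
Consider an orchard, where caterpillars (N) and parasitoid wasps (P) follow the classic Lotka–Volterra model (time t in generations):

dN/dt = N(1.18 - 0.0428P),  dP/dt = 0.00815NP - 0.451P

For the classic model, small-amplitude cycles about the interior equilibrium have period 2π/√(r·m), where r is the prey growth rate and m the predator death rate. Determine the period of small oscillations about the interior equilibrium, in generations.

T ≈ 8.61 generations

Here r = 1.18 and m = 0.451, so r·m = 0.532.
ω = √0.532 = 0.73 per generation, hence T = 2π/ω ≈ 8.61 generations.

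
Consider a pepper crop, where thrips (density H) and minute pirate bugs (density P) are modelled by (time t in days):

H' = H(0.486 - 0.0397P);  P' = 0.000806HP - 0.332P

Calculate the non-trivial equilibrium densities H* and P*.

H* ≈ 412, P* ≈ 12.2

Set dP/dt = 0 with P > 0: 0.000806H - 0.332 = 0, so H* = 0.332/0.000806 = 412.
Set dH/dt = 0 with H > 0: 0.486 - 0.0397P = 0, so P* = 0.486/0.0397 = 12.2.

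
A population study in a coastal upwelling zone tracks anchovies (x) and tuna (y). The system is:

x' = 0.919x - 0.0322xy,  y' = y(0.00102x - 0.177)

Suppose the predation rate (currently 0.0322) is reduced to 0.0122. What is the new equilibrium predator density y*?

At the interior fixed point, setting dx/dt = 0 with x > 0 fixes y* = (prey growth rate)/(xy coefficient) — independent of the other coefficients.
With the change, y* = 0.919/0.0122 = 75.3; it rises from 28.5.

y* ≈ 75.3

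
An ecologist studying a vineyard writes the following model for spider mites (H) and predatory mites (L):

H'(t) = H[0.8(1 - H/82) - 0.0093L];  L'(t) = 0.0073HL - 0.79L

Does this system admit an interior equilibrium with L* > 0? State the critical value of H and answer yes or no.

Threshold H = 108; K < 108, so no, the predator goes extinct.

The predator equation gives dL/dt > 0 only when H > 0.79/0.0073 = 108.
Without the predator, H → K = 82. Since 82 < 108, the predator cannot invade.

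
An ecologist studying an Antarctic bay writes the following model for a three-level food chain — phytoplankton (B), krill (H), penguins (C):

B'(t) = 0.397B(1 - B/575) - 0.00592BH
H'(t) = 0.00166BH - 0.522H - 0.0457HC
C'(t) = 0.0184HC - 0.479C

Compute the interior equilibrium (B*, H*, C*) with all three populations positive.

From dC/dt = 0: 0.0184H* = 0.479, so H* = 26.
From dB/dt = 0: 0.397(1 - B*/575) = 0.00592·26, giving B* = 575·(1 - 0.388) = 352.
From dH/dt = 0: 0.00166·352 - 0.522 = 0.0457C*, so C* = 0.062/0.0457 = 1.36.

B* ≈ 352, H* ≈ 26, C* ≈ 1.36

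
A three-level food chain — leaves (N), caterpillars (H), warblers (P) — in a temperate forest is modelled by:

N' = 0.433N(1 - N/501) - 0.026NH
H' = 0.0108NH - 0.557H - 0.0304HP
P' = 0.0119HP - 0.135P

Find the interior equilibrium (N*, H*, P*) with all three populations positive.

From dP/dt = 0: 0.0119H* = 0.135, so H* = 11.3.
From dN/dt = 0: 0.433(1 - N*/501) = 0.026·11.3, giving N* = 501·(1 - 0.681) = 160.
From dH/dt = 0: 0.0108·160 - 0.557 = 0.0304P*, so P* = 1.17/0.0304 = 38.4.

N* ≈ 160, H* ≈ 11.3, P* ≈ 38.4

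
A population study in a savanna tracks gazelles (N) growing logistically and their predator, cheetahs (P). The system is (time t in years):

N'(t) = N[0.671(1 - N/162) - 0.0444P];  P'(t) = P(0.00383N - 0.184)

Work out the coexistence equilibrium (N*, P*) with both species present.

From dP/dt = 0 with P > 0: 0.00383N* = 0.184, so N* = 48.
Substitute into dN/dt = 0: 0.671(1 - 48/162) = 0.0444P*.
The bracket is 0.703, giving P* = 0.472/0.0444 = 10.6.

N* ≈ 48, P* ≈ 10.6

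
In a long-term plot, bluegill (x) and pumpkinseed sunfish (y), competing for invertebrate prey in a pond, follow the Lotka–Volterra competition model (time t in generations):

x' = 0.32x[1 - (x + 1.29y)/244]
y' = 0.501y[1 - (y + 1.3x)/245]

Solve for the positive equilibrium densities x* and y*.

x* ≈ 106, y* ≈ 107

Setting both brackets to zero gives the nullclines x + 1.29y = 244 and 1.3x + y = 245.
Substituting y = 245 - 1.3x into the first: x(1 - 1.29·1.3) = 244 - 1.29·245.
So x* = -72.1/-0.677 = 106, and then y* = 245 - 1.3·106 = 107.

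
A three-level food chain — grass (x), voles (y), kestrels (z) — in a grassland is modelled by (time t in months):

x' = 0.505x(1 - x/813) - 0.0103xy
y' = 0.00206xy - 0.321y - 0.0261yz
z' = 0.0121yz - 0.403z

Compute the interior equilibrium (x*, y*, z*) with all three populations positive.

From dz/dt = 0: 0.0121y* = 0.403, so y* = 33.3.
From dx/dt = 0: 0.505(1 - x*/813) = 0.0103·33.3, giving x* = 813·(1 - 0.679) = 261.
From dy/dt = 0: 0.00206·261 - 0.321 = 0.0261z*, so z* = 0.216/0.0261 = 8.28.

x* ≈ 261, y* ≈ 33.3, z* ≈ 8.28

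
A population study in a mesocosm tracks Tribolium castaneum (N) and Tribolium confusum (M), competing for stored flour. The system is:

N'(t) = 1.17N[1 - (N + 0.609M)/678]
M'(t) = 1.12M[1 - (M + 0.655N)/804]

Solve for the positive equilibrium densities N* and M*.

N* ≈ 313, M* ≈ 599

Setting both brackets to zero gives the nullclines N + 0.609M = 678 and 0.655N + M = 804.
Substituting M = 804 - 0.655N into the first: N(1 - 0.609·0.655) = 678 - 0.609·804.
So N* = 188/0.601 = 313, and then M* = 804 - 0.655·313 = 599.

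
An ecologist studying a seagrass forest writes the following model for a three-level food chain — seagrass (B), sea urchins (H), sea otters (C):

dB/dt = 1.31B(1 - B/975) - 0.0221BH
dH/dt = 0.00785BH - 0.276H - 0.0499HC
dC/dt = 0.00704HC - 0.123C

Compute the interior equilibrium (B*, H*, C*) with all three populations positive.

From dC/dt = 0: 0.00704H* = 0.123, so H* = 17.5.
From dB/dt = 0: 1.31(1 - B*/975) = 0.0221·17.5, giving B* = 975·(1 - 0.295) = 688.
From dH/dt = 0: 0.00785·688 - 0.276 = 0.0499C*, so C* = 5.12/0.0499 = 103.

B* ≈ 688, H* ≈ 17.5, C* ≈ 103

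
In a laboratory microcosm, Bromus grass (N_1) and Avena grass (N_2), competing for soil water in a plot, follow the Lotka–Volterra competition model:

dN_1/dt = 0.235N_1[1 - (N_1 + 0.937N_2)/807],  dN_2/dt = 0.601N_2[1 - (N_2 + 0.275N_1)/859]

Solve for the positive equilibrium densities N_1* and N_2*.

N_1* ≈ 2.85, N_2* ≈ 858

Setting both brackets to zero gives the nullclines N_1 + 0.937N_2 = 807 and 0.275N_1 + N_2 = 859.
Substituting N_2 = 859 - 0.275N_1 into the first: N_1(1 - 0.937·0.275) = 807 - 0.937·859.
So N_1* = 2.12/0.742 = 2.85, and then N_2* = 859 - 0.275·2.85 = 858.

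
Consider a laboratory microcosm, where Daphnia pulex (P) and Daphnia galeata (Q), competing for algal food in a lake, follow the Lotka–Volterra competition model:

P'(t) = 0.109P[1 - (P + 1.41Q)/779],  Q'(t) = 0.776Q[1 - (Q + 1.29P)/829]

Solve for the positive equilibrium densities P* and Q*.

P* ≈ 476, Q* ≈ 215

Setting both brackets to zero gives the nullclines P + 1.41Q = 779 and 1.29P + Q = 829.
Substituting Q = 829 - 1.29P into the first: P(1 - 1.41·1.29) = 779 - 1.41·829.
So P* = -390/-0.819 = 476, and then Q* = 829 - 1.29·476 = 215.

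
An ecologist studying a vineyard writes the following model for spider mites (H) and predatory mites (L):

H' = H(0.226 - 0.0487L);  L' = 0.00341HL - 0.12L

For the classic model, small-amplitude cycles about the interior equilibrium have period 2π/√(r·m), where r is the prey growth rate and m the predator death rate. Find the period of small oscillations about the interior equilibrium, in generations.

Here r = 0.226 and m = 0.12, so r·m = 0.0271.
ω = √0.0271 = 0.165 per generation, hence T = 2π/ω ≈ 38.2 generations.

T ≈ 38.2 generations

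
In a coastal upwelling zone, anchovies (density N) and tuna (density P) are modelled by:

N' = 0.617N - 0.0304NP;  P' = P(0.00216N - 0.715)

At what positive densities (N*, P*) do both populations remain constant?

Set dP/dt = 0 with P > 0: 0.00216N - 0.715 = 0, so N* = 0.715/0.00216 = 331.
Set dN/dt = 0 with N > 0: 0.617 - 0.0304P = 0, so P* = 0.617/0.0304 = 20.3.

N* ≈ 331, P* ≈ 20.3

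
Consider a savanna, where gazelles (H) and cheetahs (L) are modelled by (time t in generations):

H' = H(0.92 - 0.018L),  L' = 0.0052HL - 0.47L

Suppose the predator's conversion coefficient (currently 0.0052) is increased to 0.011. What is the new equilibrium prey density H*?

H* ≈ 42.7

At the interior fixed point, setting dL/dt = 0 with L > 0 fixes H* = (predator death rate)/(HL coefficient) — independent of the other coefficients.
With the change, H* = 0.47/0.011 = 42.7; it falls from 90.4.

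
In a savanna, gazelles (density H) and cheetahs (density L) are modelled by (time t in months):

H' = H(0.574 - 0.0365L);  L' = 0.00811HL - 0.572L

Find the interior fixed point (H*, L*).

H* ≈ 70.5, L* ≈ 15.7

Set dL/dt = 0 with L > 0: 0.00811H - 0.572 = 0, so H* = 0.572/0.00811 = 70.5.
Set dH/dt = 0 with H > 0: 0.574 - 0.0365L = 0, so L* = 0.574/0.0365 = 15.7.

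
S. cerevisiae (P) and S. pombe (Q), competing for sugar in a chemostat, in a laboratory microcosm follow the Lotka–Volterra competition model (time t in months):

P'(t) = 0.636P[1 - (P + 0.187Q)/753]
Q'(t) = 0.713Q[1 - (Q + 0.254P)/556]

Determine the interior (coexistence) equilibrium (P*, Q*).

Setting both brackets to zero gives the nullclines P + 0.187Q = 753 and 0.254P + Q = 556.
Substituting Q = 556 - 0.254P into the first: P(1 - 0.187·0.254) = 753 - 0.187·556.
So P* = 649/0.953 = 681, and then Q* = 556 - 0.254·681 = 383.

P* ≈ 681, Q* ≈ 383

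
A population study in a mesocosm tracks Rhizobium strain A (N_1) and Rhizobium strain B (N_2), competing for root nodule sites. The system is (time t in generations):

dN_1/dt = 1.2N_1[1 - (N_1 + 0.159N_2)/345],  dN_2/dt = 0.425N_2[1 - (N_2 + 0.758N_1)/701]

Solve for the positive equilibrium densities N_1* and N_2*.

N_1* ≈ 266, N_2* ≈ 500

Setting both brackets to zero gives the nullclines N_1 + 0.159N_2 = 345 and 0.758N_1 + N_2 = 701.
Substituting N_2 = 701 - 0.758N_1 into the first: N_1(1 - 0.159·0.758) = 345 - 0.159·701.
So N_1* = 234/0.879 = 266, and then N_2* = 701 - 0.758·266 = 500.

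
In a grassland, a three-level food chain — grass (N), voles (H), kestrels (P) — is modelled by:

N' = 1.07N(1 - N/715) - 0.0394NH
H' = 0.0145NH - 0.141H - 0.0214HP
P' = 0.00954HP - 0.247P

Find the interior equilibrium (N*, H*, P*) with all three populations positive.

N* ≈ 33.3, H* ≈ 25.9, P* ≈ 16

From dP/dt = 0: 0.00954H* = 0.247, so H* = 25.9.
From dN/dt = 0: 1.07(1 - N*/715) = 0.0394·25.9, giving N* = 715·(1 - 0.953) = 33.3.
From dH/dt = 0: 0.0145·33.3 - 0.141 = 0.0214P*, so P* = 0.342/0.0214 = 16.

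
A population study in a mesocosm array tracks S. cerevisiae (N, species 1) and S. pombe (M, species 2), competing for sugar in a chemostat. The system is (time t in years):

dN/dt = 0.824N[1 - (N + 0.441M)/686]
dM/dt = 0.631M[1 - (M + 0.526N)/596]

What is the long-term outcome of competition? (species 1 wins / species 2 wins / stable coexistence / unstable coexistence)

Compare the nullcline intercepts: K1/α12 = 686/0.441 = 1560 > K2 = 596; K2/α21 = 596/0.526 = 1130 > K1 = 686.
Since both inequalities hold, each species can invade when rare, so the interior equilibrium is stable.

stable coexistence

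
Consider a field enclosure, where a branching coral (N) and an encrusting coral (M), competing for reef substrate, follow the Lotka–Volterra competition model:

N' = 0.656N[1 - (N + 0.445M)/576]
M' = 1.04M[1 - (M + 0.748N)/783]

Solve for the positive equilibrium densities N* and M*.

Setting both brackets to zero gives the nullclines N + 0.445M = 576 and 0.748N + M = 783.
Substituting M = 783 - 0.748N into the first: N(1 - 0.445·0.748) = 576 - 0.445·783.
So N* = 228/0.667 = 341, and then M* = 783 - 0.748·341 = 528.

N* ≈ 341, M* ≈ 528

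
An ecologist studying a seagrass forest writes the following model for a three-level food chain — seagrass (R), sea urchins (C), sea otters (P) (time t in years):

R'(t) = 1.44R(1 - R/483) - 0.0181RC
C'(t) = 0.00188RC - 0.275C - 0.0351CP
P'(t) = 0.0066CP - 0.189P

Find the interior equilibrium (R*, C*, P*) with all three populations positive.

From dP/dt = 0: 0.0066C* = 0.189, so C* = 28.6.
From dR/dt = 0: 1.44(1 - R*/483) = 0.0181·28.6, giving R* = 483·(1 - 0.36) = 309.
From dC/dt = 0: 0.00188·309 - 0.275 = 0.0351P*, so P* = 0.306/0.0351 = 8.72.

R* ≈ 309, C* ≈ 28.6, P* ≈ 8.72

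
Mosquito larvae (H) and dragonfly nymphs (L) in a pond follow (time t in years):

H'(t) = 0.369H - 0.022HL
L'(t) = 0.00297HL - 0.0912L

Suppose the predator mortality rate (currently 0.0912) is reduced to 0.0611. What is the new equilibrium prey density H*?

H* ≈ 20.6

At the interior fixed point, setting dL/dt = 0 with L > 0 fixes H* = (predator death rate)/(HL coefficient) — independent of the other coefficients.
With the change, H* = 0.0611/0.00297 = 20.6; it falls from 30.7.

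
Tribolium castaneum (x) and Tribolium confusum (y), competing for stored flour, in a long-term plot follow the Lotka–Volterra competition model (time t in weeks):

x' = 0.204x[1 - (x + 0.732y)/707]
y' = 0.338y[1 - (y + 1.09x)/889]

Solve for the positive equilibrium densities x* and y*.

Setting both brackets to zero gives the nullclines x + 0.732y = 707 and 1.09x + y = 889.
Substituting y = 889 - 1.09x into the first: x(1 - 0.732·1.09) = 707 - 0.732·889.
So x* = 56.3/0.202 = 278, and then y* = 889 - 1.09·278 = 586.

x* ≈ 278, y* ≈ 586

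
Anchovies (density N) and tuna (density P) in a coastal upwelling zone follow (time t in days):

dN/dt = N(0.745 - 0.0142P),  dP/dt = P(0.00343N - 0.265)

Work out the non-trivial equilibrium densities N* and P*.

Set dP/dt = 0 with P > 0: 0.00343N - 0.265 = 0, so N* = 0.265/0.00343 = 77.3.
Set dN/dt = 0 with N > 0: 0.745 - 0.0142P = 0, so P* = 0.745/0.0142 = 52.5.

N* ≈ 77.3, P* ≈ 52.5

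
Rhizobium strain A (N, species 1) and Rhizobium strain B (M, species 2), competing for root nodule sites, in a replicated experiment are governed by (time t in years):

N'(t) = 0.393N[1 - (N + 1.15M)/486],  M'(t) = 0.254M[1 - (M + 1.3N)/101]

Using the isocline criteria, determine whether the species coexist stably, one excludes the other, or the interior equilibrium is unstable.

species 1 excludes species 2

Compare the nullcline intercepts: K1/α12 = 486/1.15 = 423 > K2 = 101; K2/α21 = 101/1.3 = 77.7 < K1 = 486.
Since the inequalities point opposite ways, species 1 can invade but species 2 cannot.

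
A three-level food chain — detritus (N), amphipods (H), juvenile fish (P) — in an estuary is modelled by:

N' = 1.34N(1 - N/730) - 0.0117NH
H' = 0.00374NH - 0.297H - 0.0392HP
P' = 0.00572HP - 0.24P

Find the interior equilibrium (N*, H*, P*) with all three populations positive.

N* ≈ 463, H* ≈ 42, P* ≈ 36.6

From dP/dt = 0: 0.00572H* = 0.24, so H* = 42.
From dN/dt = 0: 1.34(1 - N*/730) = 0.0117·42, giving N* = 730·(1 - 0.366) = 463.
From dH/dt = 0: 0.00374·463 - 0.297 = 0.0392P*, so P* = 1.43/0.0392 = 36.6.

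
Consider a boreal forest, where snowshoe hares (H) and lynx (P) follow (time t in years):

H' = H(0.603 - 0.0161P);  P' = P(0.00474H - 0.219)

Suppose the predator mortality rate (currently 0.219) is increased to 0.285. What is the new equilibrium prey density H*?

H* ≈ 60.1

At the interior fixed point, setting dP/dt = 0 with P > 0 fixes H* = (predator death rate)/(HP coefficient) — independent of the other coefficients.
With the change, H* = 0.285/0.00474 = 60.1; it rises from 46.2.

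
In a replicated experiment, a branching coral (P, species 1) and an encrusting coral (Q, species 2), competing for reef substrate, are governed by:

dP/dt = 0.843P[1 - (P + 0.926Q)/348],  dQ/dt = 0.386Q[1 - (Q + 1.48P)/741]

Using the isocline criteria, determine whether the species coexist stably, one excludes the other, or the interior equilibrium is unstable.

species 2 excludes species 1

Compare the nullcline intercepts: K1/α12 = 348/0.926 = 376 < K2 = 741; K2/α21 = 741/1.48 = 501 > K1 = 348.
Since the inequalities point opposite ways, species 2 can invade but species 1 cannot.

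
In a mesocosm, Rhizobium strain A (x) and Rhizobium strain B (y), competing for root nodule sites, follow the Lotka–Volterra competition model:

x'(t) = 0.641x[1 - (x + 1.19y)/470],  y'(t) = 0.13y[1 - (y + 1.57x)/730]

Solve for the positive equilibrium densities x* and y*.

x* ≈ 459, y* ≈ 9.1

Setting both brackets to zero gives the nullclines x + 1.19y = 470 and 1.57x + y = 730.
Substituting y = 730 - 1.57x into the first: x(1 - 1.19·1.57) = 470 - 1.19·730.
So x* = -399/-0.868 = 459, and then y* = 730 - 1.57·459 = 9.1.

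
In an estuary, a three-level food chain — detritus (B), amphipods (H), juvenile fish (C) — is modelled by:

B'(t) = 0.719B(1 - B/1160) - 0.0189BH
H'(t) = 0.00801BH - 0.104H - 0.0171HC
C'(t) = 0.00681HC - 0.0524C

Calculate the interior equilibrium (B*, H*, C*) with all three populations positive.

From dC/dt = 0: 0.00681H* = 0.0524, so H* = 7.69.
From dB/dt = 0: 0.719(1 - B*/1160) = 0.0189·7.69, giving B* = 1160·(1 - 0.202) = 925.
From dH/dt = 0: 0.00801·925 - 0.104 = 0.0171C*, so C* = 7.31/0.0171 = 427.

B* ≈ 925, H* ≈ 7.69, C* ≈ 427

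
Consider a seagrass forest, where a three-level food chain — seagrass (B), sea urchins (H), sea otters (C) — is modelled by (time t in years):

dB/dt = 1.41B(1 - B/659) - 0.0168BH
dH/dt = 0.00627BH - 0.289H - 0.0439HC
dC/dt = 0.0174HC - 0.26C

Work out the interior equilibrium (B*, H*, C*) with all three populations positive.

B* ≈ 542, H* ≈ 14.9, C* ≈ 70.8

From dC/dt = 0: 0.0174H* = 0.26, so H* = 14.9.
From dB/dt = 0: 1.41(1 - B*/659) = 0.0168·14.9, giving B* = 659·(1 - 0.178) = 542.
From dH/dt = 0: 0.00627·542 - 0.289 = 0.0439C*, so C* = 3.11/0.0439 = 70.8.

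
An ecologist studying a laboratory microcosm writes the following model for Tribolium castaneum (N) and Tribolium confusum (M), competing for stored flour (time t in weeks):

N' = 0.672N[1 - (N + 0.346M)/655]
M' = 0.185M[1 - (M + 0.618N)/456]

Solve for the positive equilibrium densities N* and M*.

Setting both brackets to zero gives the nullclines N + 0.346M = 655 and 0.618N + M = 456.
Substituting M = 456 - 0.618N into the first: N(1 - 0.346·0.618) = 655 - 0.346·456.
So N* = 497/0.786 = 632, and then M* = 456 - 0.618·632 = 65.1.

N* ≈ 632, M* ≈ 65.1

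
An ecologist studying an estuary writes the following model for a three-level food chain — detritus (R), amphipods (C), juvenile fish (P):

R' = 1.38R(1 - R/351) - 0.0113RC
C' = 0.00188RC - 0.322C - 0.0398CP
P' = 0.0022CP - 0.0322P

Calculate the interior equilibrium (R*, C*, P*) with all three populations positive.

From dP/dt = 0: 0.0022C* = 0.0322, so C* = 14.6.
From dR/dt = 0: 1.38(1 - R*/351) = 0.0113·14.6, giving R* = 351·(1 - 0.12) = 309.
From dC/dt = 0: 0.00188·309 - 0.322 = 0.0398P*, so P* = 0.259/0.0398 = 6.5.

R* ≈ 309, C* ≈ 14.6, P* ≈ 6.5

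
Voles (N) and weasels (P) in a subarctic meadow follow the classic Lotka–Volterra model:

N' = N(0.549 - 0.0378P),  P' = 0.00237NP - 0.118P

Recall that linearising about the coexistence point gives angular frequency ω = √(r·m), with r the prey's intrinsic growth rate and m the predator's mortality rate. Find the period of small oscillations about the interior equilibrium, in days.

T ≈ 24.7 days

Here r = 0.549 and m = 0.118, so r·m = 0.0648.
ω = √0.0648 = 0.255 per day, hence T = 2π/ω ≈ 24.7 days.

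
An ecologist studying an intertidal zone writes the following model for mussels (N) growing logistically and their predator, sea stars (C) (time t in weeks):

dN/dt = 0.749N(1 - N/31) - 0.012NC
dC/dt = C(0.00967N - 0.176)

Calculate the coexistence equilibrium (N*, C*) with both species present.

N* ≈ 18.2, C* ≈ 25.8

From dC/dt = 0 with C > 0: 0.00967N* = 0.176, so N* = 18.2.
Substitute into dN/dt = 0: 0.749(1 - 18.2/31) = 0.012C*.
The bracket is 0.413, giving C* = 0.309/0.012 = 25.8.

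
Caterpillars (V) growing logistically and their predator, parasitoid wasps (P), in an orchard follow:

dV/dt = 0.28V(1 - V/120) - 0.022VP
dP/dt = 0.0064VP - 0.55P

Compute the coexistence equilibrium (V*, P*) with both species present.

From dP/dt = 0 with P > 0: 0.0064V* = 0.55, so V* = 85.9.
Substitute into dV/dt = 0: 0.28(1 - 85.9/120) = 0.022P*.
The bracket is 0.284, giving P* = 0.0795/0.022 = 3.61.

V* ≈ 85.9, P* ≈ 3.61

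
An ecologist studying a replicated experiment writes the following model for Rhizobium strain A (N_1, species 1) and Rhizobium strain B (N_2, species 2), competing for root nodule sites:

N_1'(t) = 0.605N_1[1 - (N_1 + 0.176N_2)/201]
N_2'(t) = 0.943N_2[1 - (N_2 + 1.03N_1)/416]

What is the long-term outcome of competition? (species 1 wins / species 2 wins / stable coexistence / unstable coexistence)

stable coexistence

Compare the nullcline intercepts: K1/α12 = 201/0.176 = 1140 > K2 = 416; K2/α21 = 416/1.03 = 404 > K1 = 201.
Since both inequalities hold, each species can invade when rare, so the interior equilibrium is stable.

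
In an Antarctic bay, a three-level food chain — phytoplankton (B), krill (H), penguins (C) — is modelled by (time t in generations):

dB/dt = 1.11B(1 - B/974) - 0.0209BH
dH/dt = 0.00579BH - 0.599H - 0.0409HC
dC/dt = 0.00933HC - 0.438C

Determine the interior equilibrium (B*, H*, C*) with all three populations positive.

From dC/dt = 0: 0.00933H* = 0.438, so H* = 46.9.
From dB/dt = 0: 1.11(1 - B*/974) = 0.0209·46.9, giving B* = 974·(1 - 0.884) = 113.
From dH/dt = 0: 0.00579·113 - 0.599 = 0.0409C*, so C* = 0.0556/0.0409 = 1.36.

B* ≈ 113, H* ≈ 46.9, C* ≈ 1.36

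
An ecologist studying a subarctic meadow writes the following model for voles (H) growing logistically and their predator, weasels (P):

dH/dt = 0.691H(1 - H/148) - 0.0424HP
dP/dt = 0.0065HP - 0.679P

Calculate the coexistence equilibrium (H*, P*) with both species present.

From dP/dt = 0 with P > 0: 0.0065H* = 0.679, so H* = 104.
Substitute into dH/dt = 0: 0.691(1 - 104/148) = 0.0424P*.
The bracket is 0.294, giving P* = 0.203/0.0424 = 4.79.

H* ≈ 104, P* ≈ 4.79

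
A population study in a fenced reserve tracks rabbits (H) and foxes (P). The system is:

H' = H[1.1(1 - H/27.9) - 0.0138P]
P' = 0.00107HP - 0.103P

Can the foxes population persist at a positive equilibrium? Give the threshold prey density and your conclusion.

The predator equation gives dP/dt > 0 only when H > 0.103/0.00107 = 96.3.
Without the predator, H → K = 27.9. Since 27.9 < 96.3, the predator cannot invade.

Threshold H = 96.3; K < 96.3, so no, the predator goes extinct.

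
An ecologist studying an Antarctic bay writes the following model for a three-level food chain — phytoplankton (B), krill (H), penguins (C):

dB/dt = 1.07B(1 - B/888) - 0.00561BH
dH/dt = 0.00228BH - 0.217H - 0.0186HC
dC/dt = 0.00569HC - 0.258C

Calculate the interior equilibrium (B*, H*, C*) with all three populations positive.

From dC/dt = 0: 0.00569H* = 0.258, so H* = 45.3.
From dB/dt = 0: 1.07(1 - B*/888) = 0.00561·45.3, giving B* = 888·(1 - 0.238) = 677.
From dH/dt = 0: 0.00228·677 - 0.217 = 0.0186C*, so C* = 1.33/0.0186 = 71.3.

B* ≈ 677, H* ≈ 45.3, C* ≈ 71.3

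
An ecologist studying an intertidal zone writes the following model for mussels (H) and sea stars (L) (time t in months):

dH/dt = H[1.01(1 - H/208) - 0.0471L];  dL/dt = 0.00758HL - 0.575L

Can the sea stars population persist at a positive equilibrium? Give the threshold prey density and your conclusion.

The predator equation gives dL/dt > 0 only when H > 0.575/0.00758 = 75.9.
Without the predator, H → K = 208. Since 208 > 75.9, the predator can invade and persist.

Threshold H = 75.9; K > 75.9, so yes, the predator persists.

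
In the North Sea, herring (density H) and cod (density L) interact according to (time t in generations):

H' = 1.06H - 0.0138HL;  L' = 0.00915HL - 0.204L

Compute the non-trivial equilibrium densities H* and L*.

H* ≈ 22.3, L* ≈ 76.8

Set dL/dt = 0 with L > 0: 0.00915H - 0.204 = 0, so H* = 0.204/0.00915 = 22.3.
Set dH/dt = 0 with H > 0: 1.06 - 0.0138L = 0, so L* = 1.06/0.0138 = 76.8.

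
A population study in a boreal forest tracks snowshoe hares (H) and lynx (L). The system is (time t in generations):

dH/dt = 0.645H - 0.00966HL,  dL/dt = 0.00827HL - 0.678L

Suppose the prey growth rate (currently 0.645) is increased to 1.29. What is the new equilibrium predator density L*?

At the interior fixed point, setting dH/dt = 0 with H > 0 fixes L* = (prey growth rate)/(HL coefficient) — independent of the other coefficients.
With the change, L* = 1.29/0.00966 = 134; it rises from 66.8.

L* ≈ 134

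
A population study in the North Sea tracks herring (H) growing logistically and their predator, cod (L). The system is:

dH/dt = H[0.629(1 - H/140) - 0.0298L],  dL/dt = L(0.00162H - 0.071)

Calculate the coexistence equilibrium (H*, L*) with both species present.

H* ≈ 43.8, L* ≈ 14.5

From dL/dt = 0 with L > 0: 0.00162H* = 0.071, so H* = 43.8.
Substitute into dH/dt = 0: 0.629(1 - 43.8/140) = 0.0298L*.
The bracket is 0.687, giving L* = 0.432/0.0298 = 14.5.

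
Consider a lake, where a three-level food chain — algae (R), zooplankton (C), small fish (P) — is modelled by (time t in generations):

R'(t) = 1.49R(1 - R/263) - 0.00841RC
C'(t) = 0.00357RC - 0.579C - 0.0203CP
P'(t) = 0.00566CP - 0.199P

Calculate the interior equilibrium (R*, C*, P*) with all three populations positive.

From dP/dt = 0: 0.00566C* = 0.199, so C* = 35.2.
From dR/dt = 0: 1.49(1 - R*/263) = 0.00841·35.2, giving R* = 263·(1 - 0.198) = 211.
From dC/dt = 0: 0.00357·211 - 0.579 = 0.0203P*, so P* = 0.174/0.0203 = 8.55.

R* ≈ 211, C* ≈ 35.2, P* ≈ 8.55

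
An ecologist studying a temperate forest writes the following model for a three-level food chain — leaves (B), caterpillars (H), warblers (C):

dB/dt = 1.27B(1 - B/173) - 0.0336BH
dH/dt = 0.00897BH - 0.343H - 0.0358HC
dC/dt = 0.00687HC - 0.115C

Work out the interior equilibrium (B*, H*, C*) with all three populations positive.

From dC/dt = 0: 0.00687H* = 0.115, so H* = 16.7.
From dB/dt = 0: 1.27(1 - B*/173) = 0.0336·16.7, giving B* = 173·(1 - 0.443) = 96.4.
From dH/dt = 0: 0.00897·96.4 - 0.343 = 0.0358C*, so C* = 0.522/0.0358 = 14.6.

B* ≈ 96.4, H* ≈ 16.7, C* ≈ 14.6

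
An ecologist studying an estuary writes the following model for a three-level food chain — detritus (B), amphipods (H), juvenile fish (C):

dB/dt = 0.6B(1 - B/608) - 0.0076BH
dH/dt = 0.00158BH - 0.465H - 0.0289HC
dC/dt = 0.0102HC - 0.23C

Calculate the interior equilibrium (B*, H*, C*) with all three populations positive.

B* ≈ 434, H* ≈ 22.5, C* ≈ 7.66

From dC/dt = 0: 0.0102H* = 0.23, so H* = 22.5.
From dB/dt = 0: 0.6(1 - B*/608) = 0.0076·22.5, giving B* = 608·(1 - 0.286) = 434.
From dH/dt = 0: 0.00158·434 - 0.465 = 0.0289C*, so C* = 0.221/0.0289 = 7.66.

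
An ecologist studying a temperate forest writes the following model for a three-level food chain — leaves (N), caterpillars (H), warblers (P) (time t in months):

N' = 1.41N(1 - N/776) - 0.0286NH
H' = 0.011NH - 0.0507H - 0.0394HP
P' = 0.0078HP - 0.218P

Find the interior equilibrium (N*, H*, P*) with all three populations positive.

From dP/dt = 0: 0.0078H* = 0.218, so H* = 27.9.
From dN/dt = 0: 1.41(1 - N*/776) = 0.0286·27.9, giving N* = 776·(1 - 0.567) = 336.
From dH/dt = 0: 0.011·336 - 0.0507 = 0.0394P*, so P* = 3.65/0.0394 = 92.5.

N* ≈ 336, H* ≈ 27.9, P* ≈ 92.5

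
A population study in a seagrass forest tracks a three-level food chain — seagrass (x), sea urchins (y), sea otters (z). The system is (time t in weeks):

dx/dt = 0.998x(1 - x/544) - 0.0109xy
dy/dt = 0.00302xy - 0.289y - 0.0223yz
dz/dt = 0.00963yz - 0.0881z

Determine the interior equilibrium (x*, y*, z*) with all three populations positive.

x* ≈ 490, y* ≈ 9.15, z* ≈ 53.4

From dz/dt = 0: 0.00963y* = 0.0881, so y* = 9.15.
From dx/dt = 0: 0.998(1 - x*/544) = 0.0109·9.15, giving x* = 544·(1 - 0.0999) = 490.
From dy/dt = 0: 0.00302·490 - 0.289 = 0.0223z*, so z* = 1.19/0.0223 = 53.4.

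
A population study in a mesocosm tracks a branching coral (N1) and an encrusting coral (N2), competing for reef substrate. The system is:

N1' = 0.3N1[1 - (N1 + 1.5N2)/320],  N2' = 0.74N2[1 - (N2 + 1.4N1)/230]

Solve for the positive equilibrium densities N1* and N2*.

N1* ≈ 22.7, N2* ≈ 198

Setting both brackets to zero gives the nullclines N1 + 1.5N2 = 320 and 1.4N1 + N2 = 230.
Substituting N2 = 230 - 1.4N1 into the first: N1(1 - 1.5·1.4) = 320 - 1.5·230.
So N1* = -25/-1.1 = 22.7, and then N2* = 230 - 1.4·22.7 = 198.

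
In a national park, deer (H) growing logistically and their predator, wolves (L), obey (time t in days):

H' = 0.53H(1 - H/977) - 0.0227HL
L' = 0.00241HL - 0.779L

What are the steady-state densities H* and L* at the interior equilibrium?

From dL/dt = 0 with L > 0: 0.00241H* = 0.779, so H* = 323.
Substitute into dH/dt = 0: 0.53(1 - 323/977) = 0.0227L*.
The bracket is 0.669, giving L* = 0.355/0.0227 = 15.6.

H* ≈ 323, L* ≈ 15.6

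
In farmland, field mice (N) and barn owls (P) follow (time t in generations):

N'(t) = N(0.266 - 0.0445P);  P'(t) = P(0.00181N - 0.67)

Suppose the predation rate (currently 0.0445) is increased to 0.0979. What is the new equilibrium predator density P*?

P* ≈ 2.72

At the interior fixed point, setting dN/dt = 0 with N > 0 fixes P* = (prey growth rate)/(NP coefficient) — independent of the other coefficients.
With the change, P* = 0.266/0.0979 = 2.72; it falls from 5.98.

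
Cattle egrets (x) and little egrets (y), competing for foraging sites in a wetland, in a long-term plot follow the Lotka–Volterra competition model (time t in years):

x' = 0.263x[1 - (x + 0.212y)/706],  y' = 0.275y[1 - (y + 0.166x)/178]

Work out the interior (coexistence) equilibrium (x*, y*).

Setting both brackets to zero gives the nullclines x + 0.212y = 706 and 0.166x + y = 178.
Substituting y = 178 - 0.166x into the first: x(1 - 0.212·0.166) = 706 - 0.212·178.
So x* = 668/0.965 = 693, and then y* = 178 - 0.166·693 = 63.

x* ≈ 693, y* ≈ 63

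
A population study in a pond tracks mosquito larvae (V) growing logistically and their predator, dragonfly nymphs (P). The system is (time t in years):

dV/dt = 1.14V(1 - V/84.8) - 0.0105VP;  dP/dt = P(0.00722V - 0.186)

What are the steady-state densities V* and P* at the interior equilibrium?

V* ≈ 25.8, P* ≈ 75.6

From dP/dt = 0 with P > 0: 0.00722V* = 0.186, so V* = 25.8.
Substitute into dV/dt = 0: 1.14(1 - 25.8/84.8) = 0.0105P*.
The bracket is 0.696, giving P* = 0.794/0.0105 = 75.6.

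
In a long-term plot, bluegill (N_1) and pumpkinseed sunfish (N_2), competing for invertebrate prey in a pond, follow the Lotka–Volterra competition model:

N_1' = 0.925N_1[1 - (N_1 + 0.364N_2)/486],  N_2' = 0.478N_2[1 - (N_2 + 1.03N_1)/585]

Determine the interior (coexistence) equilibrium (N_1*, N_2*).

Setting both brackets to zero gives the nullclines N_1 + 0.364N_2 = 486 and 1.03N_1 + N_2 = 585.
Substituting N_2 = 585 - 1.03N_1 into the first: N_1(1 - 0.364·1.03) = 486 - 0.364·585.
So N_1* = 273/0.625 = 437, and then N_2* = 585 - 1.03·437 = 135.

N_1* ≈ 437, N_2* ≈ 135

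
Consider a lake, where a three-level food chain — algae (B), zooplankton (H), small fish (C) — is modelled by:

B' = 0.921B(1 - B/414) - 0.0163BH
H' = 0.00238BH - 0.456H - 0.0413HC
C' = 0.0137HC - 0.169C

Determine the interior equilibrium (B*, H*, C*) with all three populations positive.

From dC/dt = 0: 0.0137H* = 0.169, so H* = 12.3.
From dB/dt = 0: 0.921(1 - B*/414) = 0.0163·12.3, giving B* = 414·(1 - 0.218) = 324.
From dH/dt = 0: 0.00238·324 - 0.456 = 0.0413C*, so C* = 0.314/0.0413 = 7.61.

B* ≈ 324, H* ≈ 12.3, C* ≈ 7.61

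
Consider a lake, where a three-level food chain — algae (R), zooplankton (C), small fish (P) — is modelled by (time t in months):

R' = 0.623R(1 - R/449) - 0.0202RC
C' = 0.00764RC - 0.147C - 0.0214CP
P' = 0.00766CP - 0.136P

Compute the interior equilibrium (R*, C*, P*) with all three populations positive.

R* ≈ 191, C* ≈ 17.8, P* ≈ 61.1

From dP/dt = 0: 0.00766C* = 0.136, so C* = 17.8.
From dR/dt = 0: 0.623(1 - R*/449) = 0.0202·17.8, giving R* = 449·(1 - 0.576) = 191.
From dC/dt = 0: 0.00764·191 - 0.147 = 0.0214P*, so P* = 1.31/0.0214 = 61.1.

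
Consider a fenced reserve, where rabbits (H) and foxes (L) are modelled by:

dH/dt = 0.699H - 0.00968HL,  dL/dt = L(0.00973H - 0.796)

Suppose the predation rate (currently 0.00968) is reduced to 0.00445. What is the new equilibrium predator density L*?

At the interior fixed point, setting dH/dt = 0 with H > 0 fixes L* = (prey growth rate)/(HL coefficient) — independent of the other coefficients.
With the change, L* = 0.699/0.00445 = 157; it rises from 72.2.

L* ≈ 157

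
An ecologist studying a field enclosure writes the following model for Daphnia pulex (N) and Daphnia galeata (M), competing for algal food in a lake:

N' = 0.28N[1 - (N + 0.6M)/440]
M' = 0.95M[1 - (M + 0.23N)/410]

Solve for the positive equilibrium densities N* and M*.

N* ≈ 225, M* ≈ 358

Setting both brackets to zero gives the nullclines N + 0.6M = 440 and 0.23N + M = 410.
Substituting M = 410 - 0.23N into the first: N(1 - 0.6·0.23) = 440 - 0.6·410.
So N* = 194/0.862 = 225, and then M* = 410 - 0.23·225 = 358.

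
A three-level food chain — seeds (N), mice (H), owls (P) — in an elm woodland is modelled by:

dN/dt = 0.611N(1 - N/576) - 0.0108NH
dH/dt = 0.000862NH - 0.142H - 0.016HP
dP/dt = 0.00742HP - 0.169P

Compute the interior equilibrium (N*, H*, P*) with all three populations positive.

From dP/dt = 0: 0.00742H* = 0.169, so H* = 22.8.
From dN/dt = 0: 0.611(1 - N*/576) = 0.0108·22.8, giving N* = 576·(1 - 0.403) = 344.
From dH/dt = 0: 0.000862·344 - 0.142 = 0.016P*, so P* = 0.155/0.016 = 9.66.

N* ≈ 344, H* ≈ 22.8, P* ≈ 9.66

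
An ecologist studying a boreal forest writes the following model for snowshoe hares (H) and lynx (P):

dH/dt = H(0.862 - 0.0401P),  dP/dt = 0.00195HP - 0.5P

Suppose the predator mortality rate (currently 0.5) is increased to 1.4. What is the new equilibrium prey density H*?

H* ≈ 718

At the interior fixed point, setting dP/dt = 0 with P > 0 fixes H* = (predator death rate)/(HP coefficient) — independent of the other coefficients.
With the change, H* = 1.4/0.00195 = 718; it rises from 256.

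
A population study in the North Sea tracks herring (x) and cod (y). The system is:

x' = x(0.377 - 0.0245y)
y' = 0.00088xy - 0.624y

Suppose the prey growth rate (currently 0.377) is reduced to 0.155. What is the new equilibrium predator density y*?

y* ≈ 6.33

At the interior fixed point, setting dx/dt = 0 with x > 0 fixes y* = (prey growth rate)/(xy coefficient) — independent of the other coefficients.
With the change, y* = 0.155/0.0245 = 6.33; it falls from 15.4.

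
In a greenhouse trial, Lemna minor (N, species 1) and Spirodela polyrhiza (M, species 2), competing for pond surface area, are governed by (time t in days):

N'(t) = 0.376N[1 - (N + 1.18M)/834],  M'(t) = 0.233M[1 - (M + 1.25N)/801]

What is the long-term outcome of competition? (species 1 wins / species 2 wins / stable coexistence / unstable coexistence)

unstable coexistence (outcome depends on initial conditions)

Compare the nullcline intercepts: K1/α12 = 834/1.18 = 707 < K2 = 801; K2/α21 = 801/1.25 = 641 < K1 = 834.
Since both are reversed, neither can invade when rare; the interior point is a saddle.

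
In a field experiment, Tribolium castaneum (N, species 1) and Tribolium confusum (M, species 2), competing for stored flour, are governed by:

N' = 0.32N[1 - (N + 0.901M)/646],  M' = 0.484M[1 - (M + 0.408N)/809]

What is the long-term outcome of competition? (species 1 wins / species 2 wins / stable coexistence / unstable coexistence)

species 2 excludes species 1

Compare the nullcline intercepts: K1/α12 = 646/0.901 = 717 < K2 = 809; K2/α21 = 809/0.408 = 1980 > K1 = 646.
Since the inequalities point opposite ways, species 2 can invade but species 1 cannot.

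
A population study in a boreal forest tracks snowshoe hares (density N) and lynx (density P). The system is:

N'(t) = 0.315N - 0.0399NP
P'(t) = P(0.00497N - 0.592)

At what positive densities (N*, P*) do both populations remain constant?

N* ≈ 119, P* ≈ 7.89

Set dP/dt = 0 with P > 0: 0.00497N - 0.592 = 0, so N* = 0.592/0.00497 = 119.
Set dN/dt = 0 with N > 0: 0.315 - 0.0399P = 0, so P* = 0.315/0.0399 = 7.89.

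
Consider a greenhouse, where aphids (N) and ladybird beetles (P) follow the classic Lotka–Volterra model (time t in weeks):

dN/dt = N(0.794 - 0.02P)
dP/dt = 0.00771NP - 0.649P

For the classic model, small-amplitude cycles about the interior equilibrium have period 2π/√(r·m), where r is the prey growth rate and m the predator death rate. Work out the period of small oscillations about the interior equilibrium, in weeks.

Here r = 0.794 and m = 0.649, so r·m = 0.515.
ω = √0.515 = 0.718 per week, hence T = 2π/ω ≈ 8.75 weeks.

T ≈ 8.75 weeks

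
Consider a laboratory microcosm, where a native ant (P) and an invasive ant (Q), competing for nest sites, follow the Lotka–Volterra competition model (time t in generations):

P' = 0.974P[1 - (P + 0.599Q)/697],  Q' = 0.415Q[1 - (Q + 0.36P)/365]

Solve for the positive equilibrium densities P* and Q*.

P* ≈ 610, Q* ≈ 145

Setting both brackets to zero gives the nullclines P + 0.599Q = 697 and 0.36P + Q = 365.
Substituting Q = 365 - 0.36P into the first: P(1 - 0.599·0.36) = 697 - 0.599·365.
So P* = 478/0.784 = 610, and then Q* = 365 - 0.36·610 = 145.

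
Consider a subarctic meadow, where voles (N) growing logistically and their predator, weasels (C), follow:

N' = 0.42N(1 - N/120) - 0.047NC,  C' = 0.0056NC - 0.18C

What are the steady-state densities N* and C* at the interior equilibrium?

From dC/dt = 0 with C > 0: 0.0056N* = 0.18, so N* = 32.1.
Substitute into dN/dt = 0: 0.42(1 - 32.1/120) = 0.047C*.
The bracket is 0.732, giving C* = 0.307/0.047 = 6.54.

N* ≈ 32.1, C* ≈ 6.54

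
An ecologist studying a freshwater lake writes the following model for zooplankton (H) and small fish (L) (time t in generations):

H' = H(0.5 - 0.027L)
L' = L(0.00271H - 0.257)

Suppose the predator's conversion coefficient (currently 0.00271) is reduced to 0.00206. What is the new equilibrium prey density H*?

At the interior fixed point, setting dL/dt = 0 with L > 0 fixes H* = (predator death rate)/(HL coefficient) — independent of the other coefficients.
With the change, H* = 0.257/0.00206 = 125; it rises from 94.8.

H* ≈ 125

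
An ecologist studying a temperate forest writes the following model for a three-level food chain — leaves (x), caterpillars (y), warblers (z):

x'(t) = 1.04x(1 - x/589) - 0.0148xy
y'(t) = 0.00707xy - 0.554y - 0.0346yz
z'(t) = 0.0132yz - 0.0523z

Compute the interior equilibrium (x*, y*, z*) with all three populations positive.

x* ≈ 556, y* ≈ 3.96, z* ≈ 97.6

From dz/dt = 0: 0.0132y* = 0.0523, so y* = 3.96.
From dx/dt = 0: 1.04(1 - x*/589) = 0.0148·3.96, giving x* = 589·(1 - 0.0564) = 556.
From dy/dt = 0: 0.00707·556 - 0.554 = 0.0346z*, so z* = 3.38/0.0346 = 97.6.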